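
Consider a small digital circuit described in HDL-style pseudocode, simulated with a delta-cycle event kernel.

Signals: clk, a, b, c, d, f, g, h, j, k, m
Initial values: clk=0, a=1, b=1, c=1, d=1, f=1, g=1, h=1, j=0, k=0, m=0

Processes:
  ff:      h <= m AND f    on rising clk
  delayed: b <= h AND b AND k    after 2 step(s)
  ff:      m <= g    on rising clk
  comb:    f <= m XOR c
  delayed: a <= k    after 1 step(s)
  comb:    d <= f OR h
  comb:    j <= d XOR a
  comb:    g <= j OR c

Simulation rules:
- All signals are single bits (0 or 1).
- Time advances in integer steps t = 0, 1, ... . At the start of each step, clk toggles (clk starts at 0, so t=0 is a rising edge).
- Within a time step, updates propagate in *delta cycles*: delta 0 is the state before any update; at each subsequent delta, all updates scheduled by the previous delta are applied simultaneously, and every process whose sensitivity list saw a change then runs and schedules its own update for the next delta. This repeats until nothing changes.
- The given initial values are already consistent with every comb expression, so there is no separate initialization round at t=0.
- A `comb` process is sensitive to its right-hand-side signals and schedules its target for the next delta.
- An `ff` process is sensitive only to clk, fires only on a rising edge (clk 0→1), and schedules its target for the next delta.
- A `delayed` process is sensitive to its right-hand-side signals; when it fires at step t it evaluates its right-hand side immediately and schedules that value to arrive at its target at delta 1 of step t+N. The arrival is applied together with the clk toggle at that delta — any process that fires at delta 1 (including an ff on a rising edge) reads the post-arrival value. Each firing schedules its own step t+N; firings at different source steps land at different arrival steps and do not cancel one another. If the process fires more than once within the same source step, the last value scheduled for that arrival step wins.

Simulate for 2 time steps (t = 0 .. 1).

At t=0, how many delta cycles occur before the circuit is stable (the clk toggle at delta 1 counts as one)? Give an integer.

t0.Δ0 clk=0 m=0 h=1 f=1 b=1 k=0 c=1 g=1 d=1 j=0 a=1
t0.Δ1 clk=1 m=0 h=1 f=1 b=1 k=0 c=1 g=1 d=1 j=0 a=1
t0.Δ2 clk=1 m=1 h=0 f=1 b=1 k=0 c=1 g=1 d=1 j=0 a=1
t0.Δ3 clk=1 m=1 h=0 f=0 b=1 k=0 c=1 g=1 d=1 j=0 a=1
t0.Δ4 clk=1 m=1 h=0 f=0 b=1 k=0 c=1 g=1 d=0 j=0 a=1
t0.Δ5 clk=1 m=1 h=0 f=0 b=1 k=0 c=1 g=1 d=0 j=1 a=1
t1.Δ0 clk=1 m=1 h=0 f=0 b=1 k=0 c=1 g=1 d=0 j=1 a=1
t1.Δ1 clk=0 m=1 h=0 f=0 b=1 k=0 c=1 g=1 d=0 j=1 a=1

5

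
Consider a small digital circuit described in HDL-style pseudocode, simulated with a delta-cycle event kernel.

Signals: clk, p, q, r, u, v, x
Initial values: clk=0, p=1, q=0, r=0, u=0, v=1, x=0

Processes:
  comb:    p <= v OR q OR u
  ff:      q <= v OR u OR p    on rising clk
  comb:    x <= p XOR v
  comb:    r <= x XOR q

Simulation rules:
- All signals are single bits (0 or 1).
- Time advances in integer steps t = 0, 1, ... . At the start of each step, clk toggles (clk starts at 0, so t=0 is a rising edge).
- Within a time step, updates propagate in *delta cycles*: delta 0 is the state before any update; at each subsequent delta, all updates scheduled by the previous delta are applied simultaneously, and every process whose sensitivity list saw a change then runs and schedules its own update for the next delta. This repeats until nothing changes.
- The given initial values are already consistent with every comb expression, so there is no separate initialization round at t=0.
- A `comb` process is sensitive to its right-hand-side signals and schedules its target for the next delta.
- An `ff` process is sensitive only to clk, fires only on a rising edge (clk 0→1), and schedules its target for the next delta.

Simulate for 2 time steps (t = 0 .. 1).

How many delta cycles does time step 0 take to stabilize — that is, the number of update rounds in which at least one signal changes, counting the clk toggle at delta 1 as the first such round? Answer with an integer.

3

t0.Δ0 p=1 v=1 q=0 u=0 r=0 clk=0 x=0
t0.Δ1 p=1 v=1 q=0 u=0 r=0 clk=1 x=0
t0.Δ2 p=1 v=1 q=1 u=0 r=0 clk=1 x=0
t0.Δ3 p=1 v=1 q=1 u=0 r=1 clk=1 x=0
t1.Δ0 p=1 v=1 q=1 u=0 r=1 clk=1 x=0
t1.Δ1 p=1 v=1 q=1 u=0 r=1 clk=0 x=0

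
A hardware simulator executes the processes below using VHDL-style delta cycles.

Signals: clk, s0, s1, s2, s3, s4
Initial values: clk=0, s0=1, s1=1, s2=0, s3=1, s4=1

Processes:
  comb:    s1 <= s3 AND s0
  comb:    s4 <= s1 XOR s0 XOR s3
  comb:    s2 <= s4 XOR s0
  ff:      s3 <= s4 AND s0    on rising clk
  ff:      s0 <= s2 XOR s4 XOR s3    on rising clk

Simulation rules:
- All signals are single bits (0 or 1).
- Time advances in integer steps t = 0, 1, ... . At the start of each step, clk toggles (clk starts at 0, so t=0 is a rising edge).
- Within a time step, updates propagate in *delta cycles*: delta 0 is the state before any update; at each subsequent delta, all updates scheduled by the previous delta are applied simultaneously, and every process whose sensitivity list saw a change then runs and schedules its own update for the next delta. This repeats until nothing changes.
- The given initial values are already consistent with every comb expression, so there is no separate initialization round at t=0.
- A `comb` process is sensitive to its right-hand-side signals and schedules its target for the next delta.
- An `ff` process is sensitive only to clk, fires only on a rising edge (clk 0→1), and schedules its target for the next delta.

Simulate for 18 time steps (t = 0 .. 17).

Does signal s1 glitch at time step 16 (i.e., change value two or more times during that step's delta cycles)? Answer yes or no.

no

t=0 Δ0: s4=1 s2=0 clk=0 s1=1 s0=1 s3=1
  Δ1: clk:0→1
  Δ2: s0:1→0
  Δ3: s4:1→0, s2:0→1, s1:1→0
  Δ4: s4:0→1, s2:1→0
  Δ5: s2:0→1
  (5Δ to stable)
t=1 Δ0: s4=1 s2=1 clk=1 s1=0 s0=0 s3=1
  Δ1: clk:1→0
  (1Δ to stable)
t=2 Δ0: s4=1 s2=1 clk=0 s1=0 s0=0 s3=1
  Δ1: clk:0→1
  Δ2: s0:0→1, s3:1→0
  Δ3: s2:1→0
  (3Δ to stable)
t=3 Δ0: s4=1 s2=0 clk=1 s1=0 s0=1 s3=0
  Δ1: clk:1→0
  (1Δ to stable)
t=4 Δ0: s4=1 s2=0 clk=0 s1=0 s0=1 s3=0
  Δ1: clk:0→1
  Δ2: s3:0→1
  Δ3: s4:1→0, s1:0→1
  Δ4: s4:0→1, s2:0→1
  Δ5: s2:1→0
  (5Δ to stable)
t=5 Δ0: s4=1 s2=0 clk=1 s1=1 s0=1 s3=1
  Δ1: clk:1→0
  (1Δ to stable)
t=6 Δ0: s4=1 s2=0 clk=0 s1=1 s0=1 s3=1
  Δ1: clk:0→1
  Δ2: s0:1→0
  Δ3: s4:1→0, s2:0→1, s1:1→0
  Δ4: s4:0→1, s2:1→0
  Δ5: s2:0→1
  (5Δ to stable)
t=7 Δ0: s4=1 s2=1 clk=1 s1=0 s0=0 s3=1
  Δ1: clk:1→0
  (1Δ to stable)
t=8 Δ0: s4=1 s2=1 clk=0 s1=0 s0=0 s3=1
  Δ1: clk:0→1
  Δ2: s0:0→1, s3:1→0
  Δ3: s2:1→0
  (3Δ to stable)
t=9 Δ0: s4=1 s2=0 clk=1 s1=0 s0=1 s3=0
  Δ1: clk:1→0
  (1Δ to stable)
t=10 Δ0: s4=1 s2=0 clk=0 s1=0 s0=1 s3=0
  Δ1: clk:0→1
  Δ2: s3:0→1
  Δ3: s4:1→0, s1:0→1
  Δ4: s4:0→1, s2:0→1
  Δ5: s2:1→0
  (5Δ to stable)
t=11 Δ0: s4=1 s2=0 clk=1 s1=1 s0=1 s3=1
  Δ1: clk:1→0
  (1Δ to stable)
t=12 Δ0: s4=1 s2=0 clk=0 s1=1 s0=1 s3=1
  Δ1: clk:0→1
  Δ2: s0:1→0
  Δ3: s4:1→0, s2:0→1, s1:1→0
  Δ4: s4:0→1, s2:1→0
  Δ5: s2:0→1
  (5Δ to stable)
t=13 Δ0: s4=1 s2=1 clk=1 s1=0 s0=0 s3=1
  Δ1: clk:1→0
  (1Δ to stable)
t=14 Δ0: s4=1 s2=1 clk=0 s1=0 s0=0 s3=1
  Δ1: clk:0→1
  Δ2: s0:0→1, s3:1→0
  Δ3: s2:1→0
  (3Δ to stable)
t=15 Δ0: s4=1 s2=0 clk=1 s1=0 s0=1 s3=0
  Δ1: clk:1→0
  (1Δ to stable)
t=16 Δ0: s4=1 s2=0 clk=0 s1=0 s0=1 s3=0
  Δ1: clk:0→1
  Δ2: s3:0→1
  Δ3: s4:1→0, s1:0→1
  Δ4: s4:0→1, s2:0→1
  Δ5: s2:1→0
  (5Δ to stable)
t=17 Δ0: s4=1 s2=0 clk=1 s1=1 s0=1 s3=1
  Δ1: clk:1→0
  (1Δ to stable)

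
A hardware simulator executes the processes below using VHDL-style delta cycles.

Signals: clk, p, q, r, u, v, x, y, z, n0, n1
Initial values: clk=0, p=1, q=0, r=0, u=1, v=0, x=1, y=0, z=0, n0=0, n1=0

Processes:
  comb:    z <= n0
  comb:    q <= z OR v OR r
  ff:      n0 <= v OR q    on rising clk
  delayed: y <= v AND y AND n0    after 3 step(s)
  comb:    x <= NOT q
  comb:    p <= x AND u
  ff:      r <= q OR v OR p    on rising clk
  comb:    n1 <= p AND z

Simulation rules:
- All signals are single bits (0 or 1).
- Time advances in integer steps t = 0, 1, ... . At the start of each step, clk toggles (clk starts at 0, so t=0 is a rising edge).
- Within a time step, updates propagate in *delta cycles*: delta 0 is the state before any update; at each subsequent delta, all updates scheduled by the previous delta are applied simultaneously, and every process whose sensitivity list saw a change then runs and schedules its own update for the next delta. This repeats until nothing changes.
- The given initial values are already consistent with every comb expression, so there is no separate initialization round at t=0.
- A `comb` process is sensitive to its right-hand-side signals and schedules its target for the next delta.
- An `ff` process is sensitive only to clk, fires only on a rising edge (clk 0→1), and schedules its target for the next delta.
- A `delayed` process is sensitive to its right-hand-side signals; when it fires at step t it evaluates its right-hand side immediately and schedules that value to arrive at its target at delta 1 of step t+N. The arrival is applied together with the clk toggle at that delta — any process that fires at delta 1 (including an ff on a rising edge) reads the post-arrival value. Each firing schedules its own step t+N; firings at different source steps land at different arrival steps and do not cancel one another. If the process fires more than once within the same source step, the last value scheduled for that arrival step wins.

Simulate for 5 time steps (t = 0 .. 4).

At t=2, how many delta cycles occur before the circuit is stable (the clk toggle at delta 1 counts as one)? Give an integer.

t0.Δ0 p=1 q=0 x=1 r=0 u=1 n1=0 clk=0 z=0 n0=0 v=0 y=0
t0.Δ1 p=1 q=0 x=1 r=0 u=1 n1=0 clk=1 z=0 n0=0 v=0 y=0
t0.Δ2 p=1 q=0 x=1 r=1 u=1 n1=0 clk=1 z=0 n0=0 v=0 y=0
t0.Δ3 p=1 q=1 x=1 r=1 u=1 n1=0 clk=1 z=0 n0=0 v=0 y=0
t0.Δ4 p=1 q=1 x=0 r=1 u=1 n1=0 clk=1 z=0 n0=0 v=0 y=0
t0.Δ5 p=0 q=1 x=0 r=1 u=1 n1=0 clk=1 z=0 n0=0 v=0 y=0
t1.Δ0 p=0 q=1 x=0 r=1 u=1 n1=0 clk=1 z=0 n0=0 v=0 y=0
t1.Δ1 p=0 q=1 x=0 r=1 u=1 n1=0 clk=0 z=0 n0=0 v=0 y=0
t2.Δ0 p=0 q=1 x=0 r=1 u=1 n1=0 clk=0 z=0 n0=0 v=0 y=0
t2.Δ1 p=0 q=1 x=0 r=1 u=1 n1=0 clk=1 z=0 n0=0 v=0 y=0
t2.Δ2 p=0 q=1 x=0 r=1 u=1 n1=0 clk=1 z=0 n0=1 v=0 y=0
t2.Δ3 p=0 q=1 x=0 r=1 u=1 n1=0 clk=1 z=1 n0=1 v=0 y=0
t3.Δ0 p=0 q=1 x=0 r=1 u=1 n1=0 clk=1 z=1 n0=1 v=0 y=0
t3.Δ1 p=0 q=1 x=0 r=1 u=1 n1=0 clk=0 z=1 n0=1 v=0 y=0
t4.Δ0 p=0 q=1 x=0 r=1 u=1 n1=0 clk=0 z=1 n0=1 v=0 y=0
t4.Δ1 p=0 q=1 x=0 r=1 u=1 n1=0 clk=1 z=1 n0=1 v=0 y=0

3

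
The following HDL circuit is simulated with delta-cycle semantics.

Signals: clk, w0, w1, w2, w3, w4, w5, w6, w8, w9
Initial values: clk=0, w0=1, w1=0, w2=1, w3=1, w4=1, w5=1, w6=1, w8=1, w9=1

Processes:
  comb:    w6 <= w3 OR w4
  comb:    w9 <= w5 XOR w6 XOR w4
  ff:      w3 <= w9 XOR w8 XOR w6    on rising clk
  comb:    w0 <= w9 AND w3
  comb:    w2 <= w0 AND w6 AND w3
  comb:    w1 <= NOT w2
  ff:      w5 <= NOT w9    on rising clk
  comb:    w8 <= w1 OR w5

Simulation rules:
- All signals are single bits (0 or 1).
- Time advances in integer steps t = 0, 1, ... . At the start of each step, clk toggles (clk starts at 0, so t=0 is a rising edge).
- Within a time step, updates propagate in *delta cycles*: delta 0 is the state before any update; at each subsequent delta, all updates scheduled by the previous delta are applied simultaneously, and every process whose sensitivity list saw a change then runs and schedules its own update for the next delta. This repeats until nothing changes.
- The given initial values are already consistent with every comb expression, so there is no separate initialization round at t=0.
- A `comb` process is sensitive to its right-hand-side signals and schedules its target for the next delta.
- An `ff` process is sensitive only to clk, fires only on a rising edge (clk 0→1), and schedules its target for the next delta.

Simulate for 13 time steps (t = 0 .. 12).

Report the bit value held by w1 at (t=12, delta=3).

1

t=0 Δ0: w3=1 w2=1 w4=1 clk=0 w0=1 w1=0 w9=1 w6=1 w5=1 w8=1
  Δ1: clk:0→1
  Δ2: w5:1→0
  Δ3: w9:1→0, w8:1→0
  Δ4: w0:1→0
  Δ5: w2:1→0
  Δ6: w1:0→1
  Δ7: w8:0→1
  (7Δ to stable)
t=1 Δ0: w3=1 w2=0 w4=1 clk=1 w0=0 w1=1 w9=0 w6=1 w5=0 w8=1
  Δ1: clk:1→0
  (1Δ to stable)
t=2 Δ0: w3=1 w2=0 w4=1 clk=0 w0=0 w1=1 w9=0 w6=1 w5=0 w8=1
  Δ1: clk:0→1
  Δ2: w3:1→0, w5:0→1
  Δ3: w9:0→1
  (3Δ to stable)
t=3 Δ0: w3=0 w2=0 w4=1 clk=1 w0=0 w1=1 w9=1 w6=1 w5=1 w8=1
  Δ1: clk:1→0
  (1Δ to stable)
t=4 Δ0: w3=0 w2=0 w4=1 clk=0 w0=0 w1=1 w9=1 w6=1 w5=1 w8=1
  Δ1: clk:0→1
  Δ2: w3:0→1, w5:1→0
  Δ3: w0:0→1, w9:1→0
  Δ4: w2:0→1, w0:1→0
  Δ5: w2:1→0, w1:1→0
  Δ6: w1:0→1, w8:1→0
  Δ7: w8:0→1
  (7Δ to stable)
t=5 Δ0: w3=1 w2=0 w4=1 clk=1 w0=0 w1=1 w9=0 w6=1 w5=0 w8=1
  Δ1: clk:1→0
  (1Δ to stable)
t=6 Δ0: w3=1 w2=0 w4=1 clk=0 w0=0 w1=1 w9=0 w6=1 w5=0 w8=1
  Δ1: clk:0→1
  Δ2: w3:1→0, w5:0→1
  Δ3: w9:0→1
  (3Δ to stable)
t=7 Δ0: w3=0 w2=0 w4=1 clk=1 w0=0 w1=1 w9=1 w6=1 w5=1 w8=1
  Δ1: clk:1→0
  (1Δ to stable)
t=8 Δ0: w3=0 w2=0 w4=1 clk=0 w0=0 w1=1 w9=1 w6=1 w5=1 w8=1
  Δ1: clk:0→1
  Δ2: w3:0→1, w5:1→0
  Δ3: w0:0→1, w9:1→0
  Δ4: w2:0→1, w0:1→0
  Δ5: w2:1→0, w1:1→0
  Δ6: w1:0→1, w8:1→0
  Δ7: w8:0→1
  (7Δ to stable)
t=9 Δ0: w3=1 w2=0 w4=1 clk=1 w0=0 w1=1 w9=0 w6=1 w5=0 w8=1
  Δ1: clk:1→0
  (1Δ to stable)
t=10 Δ0: w3=1 w2=0 w4=1 clk=0 w0=0 w1=1 w9=0 w6=1 w5=0 w8=1
  Δ1: clk:0→1
  Δ2: w3:1→0, w5:0→1
  Δ3: w9:0→1
  (3Δ to stable)
t=11 Δ0: w3=0 w2=0 w4=1 clk=1 w0=0 w1=1 w9=1 w6=1 w5=1 w8=1
  Δ1: clk:1→0
  (1Δ to stable)
t=12 Δ0: w3=0 w2=0 w4=1 clk=0 w0=0 w1=1 w9=1 w6=1 w5=1 w8=1
  Δ1: clk:0→1
  Δ2: w3:0→1, w5:1→0
  Δ3: w0:0→1, w9:1→0
  Δ4: w2:0→1, w0:1→0
  Δ5: w2:1→0, w1:1→0
  Δ6: w1:0→1, w8:1→0
  Δ7: w8:0→1
  (7Δ to stable)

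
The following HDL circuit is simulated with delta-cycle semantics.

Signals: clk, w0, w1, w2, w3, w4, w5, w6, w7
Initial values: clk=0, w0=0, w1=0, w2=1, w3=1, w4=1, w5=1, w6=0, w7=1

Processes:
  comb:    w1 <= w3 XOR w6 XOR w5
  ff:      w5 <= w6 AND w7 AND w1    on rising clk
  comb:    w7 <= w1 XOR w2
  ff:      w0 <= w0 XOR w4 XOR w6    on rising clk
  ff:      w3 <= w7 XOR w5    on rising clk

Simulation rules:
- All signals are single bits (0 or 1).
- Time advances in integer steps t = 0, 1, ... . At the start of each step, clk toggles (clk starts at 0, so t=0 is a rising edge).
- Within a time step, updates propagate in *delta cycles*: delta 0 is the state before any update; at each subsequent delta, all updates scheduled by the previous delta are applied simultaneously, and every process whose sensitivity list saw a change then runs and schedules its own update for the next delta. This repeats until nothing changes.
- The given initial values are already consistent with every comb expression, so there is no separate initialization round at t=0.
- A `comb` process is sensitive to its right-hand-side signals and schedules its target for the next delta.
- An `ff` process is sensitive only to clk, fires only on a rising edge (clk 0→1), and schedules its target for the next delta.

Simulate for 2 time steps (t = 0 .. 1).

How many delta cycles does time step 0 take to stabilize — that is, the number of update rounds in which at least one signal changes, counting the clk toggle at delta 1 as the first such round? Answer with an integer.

t=0 Δ0: clk=0 w1=0 w4=1 w5=1 w7=1 w6=0 w3=1 w2=1 w0=0
  Δ1: clk:0→1
  Δ2: w5:1→0, w3:1→0, w0:0→1
  (2Δ to stable)
t=1 Δ0: clk=1 w1=0 w4=1 w5=0 w7=1 w6=0 w3=0 w2=1 w0=1
  Δ1: clk:1→0
  (1Δ to stable)

2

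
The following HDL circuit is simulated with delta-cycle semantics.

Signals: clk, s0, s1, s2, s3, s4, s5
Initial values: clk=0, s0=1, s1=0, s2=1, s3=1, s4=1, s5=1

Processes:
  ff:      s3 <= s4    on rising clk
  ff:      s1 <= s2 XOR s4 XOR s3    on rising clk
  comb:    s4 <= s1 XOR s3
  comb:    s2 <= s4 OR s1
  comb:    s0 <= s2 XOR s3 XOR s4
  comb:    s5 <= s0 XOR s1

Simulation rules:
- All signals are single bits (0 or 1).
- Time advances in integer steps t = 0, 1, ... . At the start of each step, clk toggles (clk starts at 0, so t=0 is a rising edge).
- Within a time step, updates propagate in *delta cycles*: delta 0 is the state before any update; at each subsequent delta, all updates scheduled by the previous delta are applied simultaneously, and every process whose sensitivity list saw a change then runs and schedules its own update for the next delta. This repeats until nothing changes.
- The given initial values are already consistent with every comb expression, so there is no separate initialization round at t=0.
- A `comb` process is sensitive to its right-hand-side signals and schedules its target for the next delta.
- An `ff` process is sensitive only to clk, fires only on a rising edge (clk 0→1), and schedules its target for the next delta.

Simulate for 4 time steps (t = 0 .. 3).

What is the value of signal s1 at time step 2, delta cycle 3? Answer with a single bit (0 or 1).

t=0 Δ0: s0=1 s5=1 clk=0 s2=1 s1=0 s3=1 s4=1
  Δ1: clk:0→1
  Δ2: s1:0→1
  Δ3: s5:1→0, s4:1→0
  Δ4: s0:1→0
  Δ5: s5:0→1
  (5Δ to stable)
t=1 Δ0: s0=0 s5=1 clk=1 s2=1 s1=1 s3=1 s4=0
  Δ1: clk:1→0
  (1Δ to stable)
t=2 Δ0: s0=0 s5=1 clk=0 s2=1 s1=1 s3=1 s4=0
  Δ1: clk:0→1
  Δ2: s1:1→0, s3:1→0
  Δ3: s0:0→1, s5:1→0, s2:1→0
  Δ4: s0:1→0, s5:0→1
  Δ5: s5:1→0
  (5Δ to stable)
t=3 Δ0: s0=0 s5=0 clk=1 s2=0 s1=0 s3=0 s4=0
  Δ1: clk:1→0
  (1Δ to stable)

0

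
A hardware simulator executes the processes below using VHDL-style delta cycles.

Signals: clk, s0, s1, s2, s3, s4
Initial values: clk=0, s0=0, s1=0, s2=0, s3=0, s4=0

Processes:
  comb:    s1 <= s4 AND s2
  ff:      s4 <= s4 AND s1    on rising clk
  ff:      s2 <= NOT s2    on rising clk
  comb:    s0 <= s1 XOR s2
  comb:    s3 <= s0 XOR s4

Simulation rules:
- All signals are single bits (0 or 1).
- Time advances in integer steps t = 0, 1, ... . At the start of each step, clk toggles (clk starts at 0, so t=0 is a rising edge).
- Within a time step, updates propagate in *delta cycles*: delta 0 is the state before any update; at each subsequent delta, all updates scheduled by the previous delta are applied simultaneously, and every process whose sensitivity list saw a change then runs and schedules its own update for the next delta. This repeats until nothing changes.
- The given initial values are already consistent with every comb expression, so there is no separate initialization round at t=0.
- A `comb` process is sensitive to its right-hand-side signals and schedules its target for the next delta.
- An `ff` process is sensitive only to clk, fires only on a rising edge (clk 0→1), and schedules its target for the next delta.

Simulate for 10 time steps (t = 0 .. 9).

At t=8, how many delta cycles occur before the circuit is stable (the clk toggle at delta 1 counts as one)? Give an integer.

4

t=0 Δ0: s3=0 s0=0 clk=0 s2=0 s1=0 s4=0
  Δ1: clk:0→1
  Δ2: s2:0→1
  Δ3: s0:0→1
  Δ4: s3:0→1
  (4Δ to stable)
t=1 Δ0: s3=1 s0=1 clk=1 s2=1 s1=0 s4=0
  Δ1: clk:1→0
  (1Δ to stable)
t=2 Δ0: s3=1 s0=1 clk=0 s2=1 s1=0 s4=0
  Δ1: clk:0→1
  Δ2: s2:1→0
  Δ3: s0:1→0
  Δ4: s3:1→0
  (4Δ to stable)
t=3 Δ0: s3=0 s0=0 clk=1 s2=0 s1=0 s4=0
  Δ1: clk:1→0
  (1Δ to stable)
t=4 Δ0: s3=0 s0=0 clk=0 s2=0 s1=0 s4=0
  Δ1: clk:0→1
  Δ2: s2:0→1
  Δ3: s0:0→1
  Δ4: s3:0→1
  (4Δ to stable)
t=5 Δ0: s3=1 s0=1 clk=1 s2=1 s1=0 s4=0
  Δ1: clk:1→0
  (1Δ to stable)
t=6 Δ0: s3=1 s0=1 clk=0 s2=1 s1=0 s4=0
  Δ1: clk:0→1
  Δ2: s2:1→0
  Δ3: s0:1→0
  Δ4: s3:1→0
  (4Δ to stable)
t=7 Δ0: s3=0 s0=0 clk=1 s2=0 s1=0 s4=0
  Δ1: clk:1→0
  (1Δ to stable)
t=8 Δ0: s3=0 s0=0 clk=0 s2=0 s1=0 s4=0
  Δ1: clk:0→1
  Δ2: s2:0→1
  Δ3: s0:0→1
  Δ4: s3:0→1
  (4Δ to stable)
t=9 Δ0: s3=1 s0=1 clk=1 s2=1 s1=0 s4=0
  Δ1: clk:1→0
  (1Δ to stable)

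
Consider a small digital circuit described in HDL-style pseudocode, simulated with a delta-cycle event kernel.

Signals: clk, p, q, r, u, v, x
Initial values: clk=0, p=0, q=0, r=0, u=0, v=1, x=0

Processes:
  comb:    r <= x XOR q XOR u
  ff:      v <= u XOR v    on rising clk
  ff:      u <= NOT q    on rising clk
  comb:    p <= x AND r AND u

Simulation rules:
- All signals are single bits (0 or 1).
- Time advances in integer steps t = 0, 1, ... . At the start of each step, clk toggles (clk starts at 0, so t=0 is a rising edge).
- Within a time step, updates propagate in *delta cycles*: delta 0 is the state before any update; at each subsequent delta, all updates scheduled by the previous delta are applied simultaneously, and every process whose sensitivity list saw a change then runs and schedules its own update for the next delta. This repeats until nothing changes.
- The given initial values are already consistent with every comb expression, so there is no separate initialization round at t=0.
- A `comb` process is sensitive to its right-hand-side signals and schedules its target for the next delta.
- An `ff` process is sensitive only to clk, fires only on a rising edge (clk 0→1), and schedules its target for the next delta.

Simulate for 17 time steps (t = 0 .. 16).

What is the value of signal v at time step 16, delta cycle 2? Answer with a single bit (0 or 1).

t=0 Δ0: r=0 clk=0 p=0 x=0 v=1 q=0 u=0
  Δ1: clk:0→1
  Δ2: u:0→1
  Δ3: r:0→1
  (3Δ to stable)
t=1 Δ0: r=1 clk=1 p=0 x=0 v=1 q=0 u=1
  Δ1: clk:1→0
  (1Δ to stable)
t=2 Δ0: r=1 clk=0 p=0 x=0 v=1 q=0 u=1
  Δ1: clk:0→1
  Δ2: v:1→0
  (2Δ to stable)
t=3 Δ0: r=1 clk=1 p=0 x=0 v=0 q=0 u=1
  Δ1: clk:1→0
  (1Δ to stable)
t=4 Δ0: r=1 clk=0 p=0 x=0 v=0 q=0 u=1
  Δ1: clk:0→1
  Δ2: v:0→1
  (2Δ to stable)
t=5 Δ0: r=1 clk=1 p=0 x=0 v=1 q=0 u=1
  Δ1: clk:1→0
  (1Δ to stable)
t=6 Δ0: r=1 clk=0 p=0 x=0 v=1 q=0 u=1
  Δ1: clk:0→1
  Δ2: v:1→0
  (2Δ to stable)
t=7 Δ0: r=1 clk=1 p=0 x=0 v=0 q=0 u=1
  Δ1: clk:1→0
  (1Δ to stable)
t=8 Δ0: r=1 clk=0 p=0 x=0 v=0 q=0 u=1
  Δ1: clk:0→1
  Δ2: v:0→1
  (2Δ to stable)
t=9 Δ0: r=1 clk=1 p=0 x=0 v=1 q=0 u=1
  Δ1: clk:1→0
  (1Δ to stable)
t=10 Δ0: r=1 clk=0 p=0 x=0 v=1 q=0 u=1
  Δ1: clk:0→1
  Δ2: v:1→0
  (2Δ to stable)
t=11 Δ0: r=1 clk=1 p=0 x=0 v=0 q=0 u=1
  Δ1: clk:1→0
  (1Δ to stable)
t=12 Δ0: r=1 clk=0 p=0 x=0 v=0 q=0 u=1
  Δ1: clk:0→1
  Δ2: v:0→1
  (2Δ to stable)
t=13 Δ0: r=1 clk=1 p=0 x=0 v=1 q=0 u=1
  Δ1: clk:1→0
  (1Δ to stable)
t=14 Δ0: r=1 clk=0 p=0 x=0 v=1 q=0 u=1
  Δ1: clk:0→1
  Δ2: v:1→0
  (2Δ to stable)
t=15 Δ0: r=1 clk=1 p=0 x=0 v=0 q=0 u=1
  Δ1: clk:1→0
  (1Δ to stable)
t=16 Δ0: r=1 clk=0 p=0 x=0 v=0 q=0 u=1
  Δ1: clk:0→1
  Δ2: v:0→1
  (2Δ to stable)

1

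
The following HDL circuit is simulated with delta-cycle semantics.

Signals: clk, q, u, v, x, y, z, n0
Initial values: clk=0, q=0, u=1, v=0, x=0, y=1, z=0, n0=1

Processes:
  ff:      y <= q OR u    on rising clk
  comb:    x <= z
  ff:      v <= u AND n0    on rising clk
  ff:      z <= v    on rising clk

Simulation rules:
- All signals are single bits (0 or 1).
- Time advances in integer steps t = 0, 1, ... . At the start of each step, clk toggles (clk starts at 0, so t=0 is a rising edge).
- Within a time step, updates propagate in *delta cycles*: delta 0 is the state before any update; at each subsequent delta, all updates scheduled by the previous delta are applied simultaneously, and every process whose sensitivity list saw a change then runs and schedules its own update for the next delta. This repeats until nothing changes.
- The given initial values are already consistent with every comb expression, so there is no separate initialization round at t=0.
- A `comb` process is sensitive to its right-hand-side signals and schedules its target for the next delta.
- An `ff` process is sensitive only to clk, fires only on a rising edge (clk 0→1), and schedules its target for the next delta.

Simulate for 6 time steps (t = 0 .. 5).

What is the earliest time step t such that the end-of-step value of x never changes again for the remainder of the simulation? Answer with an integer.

[bits: z,x,clk,n0,q,v,u,y]
t=0: Δ0=00010011 Δ1=00110011 Δ2=00110111 | 2Δ
t=1: Δ0=00110111 Δ1=00010111 | 1Δ
t=2: Δ0=00010111 Δ1=00110111 Δ2=10110111 Δ3=11110111 | 3Δ
t=3: Δ0=11110111 Δ1=11010111 | 1Δ
t=4: Δ0=11010111 Δ1=11110111 | 1Δ
t=5: Δ0=11110111 Δ1=11010111 | 1Δ

2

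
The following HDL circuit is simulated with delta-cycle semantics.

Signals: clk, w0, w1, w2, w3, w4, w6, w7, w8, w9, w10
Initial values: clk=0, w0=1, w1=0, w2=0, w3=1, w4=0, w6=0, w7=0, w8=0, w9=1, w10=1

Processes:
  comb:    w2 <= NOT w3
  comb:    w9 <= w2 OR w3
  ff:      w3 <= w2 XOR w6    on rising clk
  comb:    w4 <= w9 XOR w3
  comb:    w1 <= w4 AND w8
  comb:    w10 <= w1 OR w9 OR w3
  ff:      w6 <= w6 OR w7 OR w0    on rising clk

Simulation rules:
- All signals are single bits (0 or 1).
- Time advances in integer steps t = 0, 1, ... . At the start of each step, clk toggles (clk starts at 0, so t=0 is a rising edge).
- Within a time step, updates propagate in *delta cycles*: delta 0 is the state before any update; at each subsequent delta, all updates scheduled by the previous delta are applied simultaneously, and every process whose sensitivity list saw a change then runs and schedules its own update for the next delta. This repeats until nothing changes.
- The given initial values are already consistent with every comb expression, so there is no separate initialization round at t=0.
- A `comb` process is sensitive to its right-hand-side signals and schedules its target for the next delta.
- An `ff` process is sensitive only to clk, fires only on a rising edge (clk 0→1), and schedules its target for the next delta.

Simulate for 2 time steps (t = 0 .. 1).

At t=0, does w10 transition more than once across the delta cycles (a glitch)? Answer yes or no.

[bits: w6,clk,w8,w3,w2,w7,w4,w9,w1,w0,w10]
t=0: Δ0=00010001011 Δ1=01010001011 Δ2=11000001011 Δ3=11001010011 Δ4=11001001010 Δ5=11001011011 | 5Δ
t=1: Δ0=11001011011 Δ1=10001011011 | 1Δ

yes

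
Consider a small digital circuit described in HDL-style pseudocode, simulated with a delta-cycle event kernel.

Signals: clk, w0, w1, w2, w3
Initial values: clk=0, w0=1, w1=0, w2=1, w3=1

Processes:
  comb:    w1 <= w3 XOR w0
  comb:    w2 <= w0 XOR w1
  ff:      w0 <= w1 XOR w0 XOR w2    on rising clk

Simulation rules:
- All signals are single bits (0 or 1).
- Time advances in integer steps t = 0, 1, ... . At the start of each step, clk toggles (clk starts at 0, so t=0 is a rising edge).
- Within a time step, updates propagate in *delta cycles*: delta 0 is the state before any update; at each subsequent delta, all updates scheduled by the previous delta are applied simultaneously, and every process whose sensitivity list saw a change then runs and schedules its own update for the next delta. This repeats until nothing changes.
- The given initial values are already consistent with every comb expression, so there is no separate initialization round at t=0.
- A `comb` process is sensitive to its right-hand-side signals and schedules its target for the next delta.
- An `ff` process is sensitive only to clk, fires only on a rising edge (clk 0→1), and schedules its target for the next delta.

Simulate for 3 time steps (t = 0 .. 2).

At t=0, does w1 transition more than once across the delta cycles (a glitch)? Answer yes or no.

t=0 Δ0: w0=1 w1=0 w3=1 w2=1 clk=0
  Δ1: clk:0→1
  Δ2: w0:1→0
  Δ3: w1:0→1, w2:1→0
  Δ4: w2:0→1
  (4Δ to stable)
t=1 Δ0: w0=0 w1=1 w3=1 w2=1 clk=1
  Δ1: clk:1→0
  (1Δ to stable)
t=2 Δ0: w0=0 w1=1 w3=1 w2=1 clk=0
  Δ1: clk:0→1
  (1Δ to stable)

no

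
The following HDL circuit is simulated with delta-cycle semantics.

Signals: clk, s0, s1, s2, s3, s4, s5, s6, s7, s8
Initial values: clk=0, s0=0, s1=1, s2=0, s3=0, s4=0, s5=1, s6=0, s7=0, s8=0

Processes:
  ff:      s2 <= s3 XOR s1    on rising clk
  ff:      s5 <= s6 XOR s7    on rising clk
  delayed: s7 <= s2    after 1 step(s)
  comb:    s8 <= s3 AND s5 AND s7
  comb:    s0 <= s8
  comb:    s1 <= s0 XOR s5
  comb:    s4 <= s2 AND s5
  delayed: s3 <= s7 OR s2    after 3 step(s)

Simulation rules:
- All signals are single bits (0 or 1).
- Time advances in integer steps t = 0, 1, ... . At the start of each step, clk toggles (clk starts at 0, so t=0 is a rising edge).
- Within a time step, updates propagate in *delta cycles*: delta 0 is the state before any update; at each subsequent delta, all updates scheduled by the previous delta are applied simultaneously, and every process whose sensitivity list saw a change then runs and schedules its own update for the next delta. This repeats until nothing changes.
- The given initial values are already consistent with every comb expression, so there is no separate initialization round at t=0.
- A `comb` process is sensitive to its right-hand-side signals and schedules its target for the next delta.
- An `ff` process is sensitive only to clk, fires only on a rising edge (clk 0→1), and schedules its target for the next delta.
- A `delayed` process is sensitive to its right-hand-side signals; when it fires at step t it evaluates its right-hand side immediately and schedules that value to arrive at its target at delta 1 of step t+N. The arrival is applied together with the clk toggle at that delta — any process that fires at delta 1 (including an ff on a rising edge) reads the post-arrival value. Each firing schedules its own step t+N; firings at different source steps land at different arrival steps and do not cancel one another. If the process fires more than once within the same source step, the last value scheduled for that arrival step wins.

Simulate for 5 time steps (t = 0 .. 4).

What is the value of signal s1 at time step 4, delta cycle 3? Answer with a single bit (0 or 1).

t=0 Δ0: s2=0 s6=0 clk=0 s1=1 s7=0 s0=0 s3=0 s5=1 s8=0 s4=0
  Δ1: clk:0→1
  Δ2: s2:0→1, s5:1→0
  Δ3: s1:1→0
  (3Δ to stable)
t=1 Δ0: s2=1 s6=0 clk=1 s1=0 s7=0 s0=0 s3=0 s5=0 s8=0 s4=0
  Δ1: clk:1→0, s7:0→1
  (1Δ to stable)
t=2 Δ0: s2=1 s6=0 clk=0 s1=0 s7=1 s0=0 s3=0 s5=0 s8=0 s4=0
  Δ1: clk:0→1
  Δ2: s2:1→0, s5:0→1
  Δ3: s1:0→1
  (3Δ to stable)
t=3 Δ0: s2=0 s6=0 clk=1 s1=1 s7=1 s0=0 s3=0 s5=1 s8=0 s4=0
  Δ1: clk:1→0, s7:1→0, s3:0→1
  (1Δ to stable)
t=4 Δ0: s2=0 s6=0 clk=0 s1=1 s7=0 s0=0 s3=1 s5=1 s8=0 s4=0
  Δ1: clk:0→1
  Δ2: s5:1→0
  Δ3: s1:1→0
  (3Δ to stable)

0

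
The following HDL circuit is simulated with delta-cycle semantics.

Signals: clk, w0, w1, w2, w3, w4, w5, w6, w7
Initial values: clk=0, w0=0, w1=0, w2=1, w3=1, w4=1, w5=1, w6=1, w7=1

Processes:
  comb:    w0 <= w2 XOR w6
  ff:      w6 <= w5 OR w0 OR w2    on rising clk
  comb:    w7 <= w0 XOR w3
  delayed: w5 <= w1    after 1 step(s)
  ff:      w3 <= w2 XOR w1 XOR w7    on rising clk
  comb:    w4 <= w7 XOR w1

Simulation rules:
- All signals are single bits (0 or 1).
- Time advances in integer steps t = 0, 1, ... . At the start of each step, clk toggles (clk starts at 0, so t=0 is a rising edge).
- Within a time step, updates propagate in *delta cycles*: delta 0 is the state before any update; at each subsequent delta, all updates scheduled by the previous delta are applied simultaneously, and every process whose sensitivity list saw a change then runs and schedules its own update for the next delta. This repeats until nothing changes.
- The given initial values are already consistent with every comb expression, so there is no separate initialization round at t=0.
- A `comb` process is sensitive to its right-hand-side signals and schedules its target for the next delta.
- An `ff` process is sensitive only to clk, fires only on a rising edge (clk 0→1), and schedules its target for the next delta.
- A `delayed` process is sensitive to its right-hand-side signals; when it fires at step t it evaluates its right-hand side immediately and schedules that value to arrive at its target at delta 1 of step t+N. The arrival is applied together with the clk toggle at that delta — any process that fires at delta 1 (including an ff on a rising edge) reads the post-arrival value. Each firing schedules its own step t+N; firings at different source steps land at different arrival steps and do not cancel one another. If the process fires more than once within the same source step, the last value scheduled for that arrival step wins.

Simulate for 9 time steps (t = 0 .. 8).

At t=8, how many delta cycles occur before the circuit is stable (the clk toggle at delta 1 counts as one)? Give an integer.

4

t0.Δ0 w6=1 clk=0 w1=0 w0=0 w5=1 w7=1 w3=1 w4=1 w2=1
t0.Δ1 w6=1 clk=1 w1=0 w0=0 w5=1 w7=1 w3=1 w4=1 w2=1
t0.Δ2 w6=1 clk=1 w1=0 w0=0 w5=1 w7=1 w3=0 w4=1 w2=1
t0.Δ3 w6=1 clk=1 w1=0 w0=0 w5=1 w7=0 w3=0 w4=1 w2=1
t0.Δ4 w6=1 clk=1 w1=0 w0=0 w5=1 w7=0 w3=0 w4=0 w2=1
t1.Δ0 w6=1 clk=1 w1=0 w0=0 w5=1 w7=0 w3=0 w4=0 w2=1
t1.Δ1 w6=1 clk=0 w1=0 w0=0 w5=1 w7=0 w3=0 w4=0 w2=1
t2.Δ0 w6=1 clk=0 w1=0 w0=0 w5=1 w7=0 w3=0 w4=0 w2=1
t2.Δ1 w6=1 clk=1 w1=0 w0=0 w5=1 w7=0 w3=0 w4=0 w2=1
t2.Δ2 w6=1 clk=1 w1=0 w0=0 w5=1 w7=0 w3=1 w4=0 w2=1
t2.Δ3 w6=1 clk=1 w1=0 w0=0 w5=1 w7=1 w3=1 w4=0 w2=1
t2.Δ4 w6=1 clk=1 w1=0 w0=0 w5=1 w7=1 w3=1 w4=1 w2=1
t3.Δ0 w6=1 clk=1 w1=0 w0=0 w5=1 w7=1 w3=1 w4=1 w2=1
t3.Δ1 w6=1 clk=0 w1=0 w0=0 w5=1 w7=1 w3=1 w4=1 w2=1
t4.Δ0 w6=1 clk=0 w1=0 w0=0 w5=1 w7=1 w3=1 w4=1 w2=1
t4.Δ1 w6=1 clk=1 w1=0 w0=0 w5=1 w7=1 w3=1 w4=1 w2=1
t4.Δ2 w6=1 clk=1 w1=0 w0=0 w5=1 w7=1 w3=0 w4=1 w2=1
t4.Δ3 w6=1 clk=1 w1=0 w0=0 w5=1 w7=0 w3=0 w4=1 w2=1
t4.Δ4 w6=1 clk=1 w1=0 w0=0 w5=1 w7=0 w3=0 w4=0 w2=1
t5.Δ0 w6=1 clk=1 w1=0 w0=0 w5=1 w7=0 w3=0 w4=0 w2=1
t5.Δ1 w6=1 clk=0 w1=0 w0=0 w5=1 w7=0 w3=0 w4=0 w2=1
t6.Δ0 w6=1 clk=0 w1=0 w0=0 w5=1 w7=0 w3=0 w4=0 w2=1
t6.Δ1 w6=1 clk=1 w1=0 w0=0 w5=1 w7=0 w3=0 w4=0 w2=1
t6.Δ2 w6=1 clk=1 w1=0 w0=0 w5=1 w7=0 w3=1 w4=0 w2=1
t6.Δ3 w6=1 clk=1 w1=0 w0=0 w5=1 w7=1 w3=1 w4=0 w2=1
t6.Δ4 w6=1 clk=1 w1=0 w0=0 w5=1 w7=1 w3=1 w4=1 w2=1
t7.Δ0 w6=1 clk=1 w1=0 w0=0 w5=1 w7=1 w3=1 w4=1 w2=1
t7.Δ1 w6=1 clk=0 w1=0 w0=0 w5=1 w7=1 w3=1 w4=1 w2=1
t8.Δ0 w6=1 clk=0 w1=0 w0=0 w5=1 w7=1 w3=1 w4=1 w2=1
t8.Δ1 w6=1 clk=1 w1=0 w0=0 w5=1 w7=1 w3=1 w4=1 w2=1
t8.Δ2 w6=1 clk=1 w1=0 w0=0 w5=1 w7=1 w3=0 w4=1 w2=1
t8.Δ3 w6=1 clk=1 w1=0 w0=0 w5=1 w7=0 w3=0 w4=1 w2=1
t8.Δ4 w6=1 clk=1 w1=0 w0=0 w5=1 w7=0 w3=0 w4=0 w2=1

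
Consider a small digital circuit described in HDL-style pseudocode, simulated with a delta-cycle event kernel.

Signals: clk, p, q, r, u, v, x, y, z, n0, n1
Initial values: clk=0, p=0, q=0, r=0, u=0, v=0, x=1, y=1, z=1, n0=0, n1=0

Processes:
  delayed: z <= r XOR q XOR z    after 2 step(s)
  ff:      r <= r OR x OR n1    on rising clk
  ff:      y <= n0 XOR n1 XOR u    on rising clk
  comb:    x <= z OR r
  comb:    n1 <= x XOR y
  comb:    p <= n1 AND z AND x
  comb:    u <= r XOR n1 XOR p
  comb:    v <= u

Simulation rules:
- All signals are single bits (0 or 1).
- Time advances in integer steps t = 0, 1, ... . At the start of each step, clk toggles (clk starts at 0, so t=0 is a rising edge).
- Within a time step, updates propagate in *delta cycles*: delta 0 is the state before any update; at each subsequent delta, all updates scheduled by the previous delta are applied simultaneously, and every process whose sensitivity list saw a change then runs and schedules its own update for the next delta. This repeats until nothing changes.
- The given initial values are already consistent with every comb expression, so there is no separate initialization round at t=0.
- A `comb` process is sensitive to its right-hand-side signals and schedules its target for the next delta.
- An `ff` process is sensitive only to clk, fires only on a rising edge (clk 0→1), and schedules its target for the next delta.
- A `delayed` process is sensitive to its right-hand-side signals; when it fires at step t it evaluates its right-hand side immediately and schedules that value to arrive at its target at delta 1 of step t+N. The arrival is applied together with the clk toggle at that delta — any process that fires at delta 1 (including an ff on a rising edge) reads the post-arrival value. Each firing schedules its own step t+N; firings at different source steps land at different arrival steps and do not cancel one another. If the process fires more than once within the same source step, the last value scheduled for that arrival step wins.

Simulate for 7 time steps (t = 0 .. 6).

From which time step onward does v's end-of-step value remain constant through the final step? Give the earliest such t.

[bits: q,p,v,n1,x,y,z,u,clk,n0,r]
t=0: Δ0=00001110000 Δ1=00001110100 Δ2=00001010101 Δ3=00011011101 Δ4=01111010101 Δ5=01011011101 Δ6=01111011101 | 6Δ
t=1: Δ0=01111011101 Δ1=01111011001 | 1Δ
t=2: Δ0=01111011001 Δ1=01111001101 Δ2=00111001101 Δ3=00111000101 Δ4=00011000101 | 4Δ
t=3: Δ0=00011000101 Δ1=00011000001 | 1Δ
t=4: Δ0=00011000001 Δ1=00011010101 Δ2=01011110101 Δ3=01001111101 Δ4=00101110101 Δ5=00001111101 Δ6=00101111101 | 6Δ
t=5: Δ0=00101111101 Δ1=00101111001 | 1Δ
t=6: Δ0=00101111001 Δ1=00101101101 | 1Δ

4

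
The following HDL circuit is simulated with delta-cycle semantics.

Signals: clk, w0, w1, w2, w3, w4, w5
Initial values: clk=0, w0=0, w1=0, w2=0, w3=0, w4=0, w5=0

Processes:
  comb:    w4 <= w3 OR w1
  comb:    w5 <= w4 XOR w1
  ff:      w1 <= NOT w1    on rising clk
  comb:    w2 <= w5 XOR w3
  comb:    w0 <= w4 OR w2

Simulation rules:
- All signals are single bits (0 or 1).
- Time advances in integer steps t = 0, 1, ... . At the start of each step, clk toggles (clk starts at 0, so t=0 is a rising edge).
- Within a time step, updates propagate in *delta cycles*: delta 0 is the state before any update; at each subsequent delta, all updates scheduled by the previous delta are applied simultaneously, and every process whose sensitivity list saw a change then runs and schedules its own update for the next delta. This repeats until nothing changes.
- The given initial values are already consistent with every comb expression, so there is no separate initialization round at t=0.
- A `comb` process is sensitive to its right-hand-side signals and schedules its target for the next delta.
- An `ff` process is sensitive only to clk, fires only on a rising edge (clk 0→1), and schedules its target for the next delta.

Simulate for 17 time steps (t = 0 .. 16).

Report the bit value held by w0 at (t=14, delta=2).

1

t0.Δ0 w0=0 w3=0 w4=0 w1=0 w2=0 w5=0 clk=0
t0.Δ1 w0=0 w3=0 w4=0 w1=0 w2=0 w5=0 clk=1
t0.Δ2 w0=0 w3=0 w4=0 w1=1 w2=0 w5=0 clk=1
t0.Δ3 w0=0 w3=0 w4=1 w1=1 w2=0 w5=1 clk=1
t0.Δ4 w0=1 w3=0 w4=1 w1=1 w2=1 w5=0 clk=1
t0.Δ5 w0=1 w3=0 w4=1 w1=1 w2=0 w5=0 clk=1
t1.Δ0 w0=1 w3=0 w4=1 w1=1 w2=0 w5=0 clk=1
t1.Δ1 w0=1 w3=0 w4=1 w1=1 w2=0 w5=0 clk=0
t2.Δ0 w0=1 w3=0 w4=1 w1=1 w2=0 w5=0 clk=0
t2.Δ1 w0=1 w3=0 w4=1 w1=1 w2=0 w5=0 clk=1
t2.Δ2 w0=1 w3=0 w4=1 w1=0 w2=0 w5=0 clk=1
t2.Δ3 w0=1 w3=0 w4=0 w1=0 w2=0 w5=1 clk=1
t2.Δ4 w0=0 w3=0 w4=0 w1=0 w2=1 w5=0 clk=1
t2.Δ5 w0=1 w3=0 w4=0 w1=0 w2=0 w5=0 clk=1
t2.Δ6 w0=0 w3=0 w4=0 w1=0 w2=0 w5=0 clk=1
t3.Δ0 w0=0 w3=0 w4=0 w1=0 w2=0 w5=0 clk=1
t3.Δ1 w0=0 w3=0 w4=0 w1=0 w2=0 w5=0 clk=0
t4.Δ0 w0=0 w3=0 w4=0 w1=0 w2=0 w5=0 clk=0
t4.Δ1 w0=0 w3=0 w4=0 w1=0 w2=0 w5=0 clk=1
t4.Δ2 w0=0 w3=0 w4=0 w1=1 w2=0 w5=0 clk=1
t4.Δ3 w0=0 w3=0 w4=1 w1=1 w2=0 w5=1 clk=1
t4.Δ4 w0=1 w3=0 w4=1 w1=1 w2=1 w5=0 clk=1
t4.Δ5 w0=1 w3=0 w4=1 w1=1 w2=0 w5=0 clk=1
t5.Δ0 w0=1 w3=0 w4=1 w1=1 w2=0 w5=0 clk=1
t5.Δ1 w0=1 w3=0 w4=1 w1=1 w2=0 w5=0 clk=0
t6.Δ0 w0=1 w3=0 w4=1 w1=1 w2=0 w5=0 clk=0
t6.Δ1 w0=1 w3=0 w4=1 w1=1 w2=0 w5=0 clk=1
t6.Δ2 w0=1 w3=0 w4=1 w1=0 w2=0 w5=0 clk=1
t6.Δ3 w0=1 w3=0 w4=0 w1=0 w2=0 w5=1 clk=1
t6.Δ4 w0=0 w3=0 w4=0 w1=0 w2=1 w5=0 clk=1
t6.Δ5 w0=1 w3=0 w4=0 w1=0 w2=0 w5=0 clk=1
t6.Δ6 w0=0 w3=0 w4=0 w1=0 w2=0 w5=0 clk=1
t7.Δ0 w0=0 w3=0 w4=0 w1=0 w2=0 w5=0 clk=1
t7.Δ1 w0=0 w3=0 w4=0 w1=0 w2=0 w5=0 clk=0
t8.Δ0 w0=0 w3=0 w4=0 w1=0 w2=0 w5=0 clk=0
t8.Δ1 w0=0 w3=0 w4=0 w1=0 w2=0 w5=0 clk=1
t8.Δ2 w0=0 w3=0 w4=0 w1=1 w2=0 w5=0 clk=1
t8.Δ3 w0=0 w3=0 w4=1 w1=1 w2=0 w5=1 clk=1
t8.Δ4 w0=1 w3=0 w4=1 w1=1 w2=1 w5=0 clk=1
t8.Δ5 w0=1 w3=0 w4=1 w1=1 w2=0 w5=0 clk=1
t9.Δ0 w0=1 w3=0 w4=1 w1=1 w2=0 w5=0 clk=1
t9.Δ1 w0=1 w3=0 w4=1 w1=1 w2=0 w5=0 clk=0
t10.Δ0 w0=1 w3=0 w4=1 w1=1 w2=0 w5=0 clk=0
t10.Δ1 w0=1 w3=0 w4=1 w1=1 w2=0 w5=0 clk=1
t10.Δ2 w0=1 w3=0 w4=1 w1=0 w2=0 w5=0 clk=1
t10.Δ3 w0=1 w3=0 w4=0 w1=0 w2=0 w5=1 clk=1
t10.Δ4 w0=0 w3=0 w4=0 w1=0 w2=1 w5=0 clk=1
t10.Δ5 w0=1 w3=0 w4=0 w1=0 w2=0 w5=0 clk=1
t10.Δ6 w0=0 w3=0 w4=0 w1=0 w2=0 w5=0 clk=1
t11.Δ0 w0=0 w3=0 w4=0 w1=0 w2=0 w5=0 clk=1
t11.Δ1 w0=0 w3=0 w4=0 w1=0 w2=0 w5=0 clk=0
t12.Δ0 w0=0 w3=0 w4=0 w1=0 w2=0 w5=0 clk=0
t12.Δ1 w0=0 w3=0 w4=0 w1=0 w2=0 w5=0 clk=1
t12.Δ2 w0=0 w3=0 w4=0 w1=1 w2=0 w5=0 clk=1
t12.Δ3 w0=0 w3=0 w4=1 w1=1 w2=0 w5=1 clk=1
t12.Δ4 w0=1 w3=0 w4=1 w1=1 w2=1 w5=0 clk=1
t12.Δ5 w0=1 w3=0 w4=1 w1=1 w2=0 w5=0 clk=1
t13.Δ0 w0=1 w3=0 w4=1 w1=1 w2=0 w5=0 clk=1
t13.Δ1 w0=1 w3=0 w4=1 w1=1 w2=0 w5=0 clk=0
t14.Δ0 w0=1 w3=0 w4=1 w1=1 w2=0 w5=0 clk=0
t14.Δ1 w0=1 w3=0 w4=1 w1=1 w2=0 w5=0 clk=1
t14.Δ2 w0=1 w3=0 w4=1 w1=0 w2=0 w5=0 clk=1
t14.Δ3 w0=1 w3=0 w4=0 w1=0 w2=0 w5=1 clk=1
t14.Δ4 w0=0 w3=0 w4=0 w1=0 w2=1 w5=0 clk=1
t14.Δ5 w0=1 w3=0 w4=0 w1=0 w2=0 w5=0 clk=1
t14.Δ6 w0=0 w3=0 w4=0 w1=0 w2=0 w5=0 clk=1
t15.Δ0 w0=0 w3=0 w4=0 w1=0 w2=0 w5=0 clk=1
t15.Δ1 w0=0 w3=0 w4=0 w1=0 w2=0 w5=0 clk=0
t16.Δ0 w0=0 w3=0 w4=0 w1=0 w2=0 w5=0 clk=0
t16.Δ1 w0=0 w3=0 w4=0 w1=0 w2=0 w5=0 clk=1
t16.Δ2 w0=0 w3=0 w4=0 w1=1 w2=0 w5=0 clk=1
t16.Δ3 w0=0 w3=0 w4=1 w1=1 w2=0 w5=1 clk=1
t16.Δ4 w0=1 w3=0 w4=1 w1=1 w2=1 w5=0 clk=1
t16.Δ5 w0=1 w3=0 w4=1 w1=1 w2=0 w5=0 clk=1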